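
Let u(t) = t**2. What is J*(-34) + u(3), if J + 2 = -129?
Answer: 4463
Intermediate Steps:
J = -131 (J = -2 - 129 = -131)
J*(-34) + u(3) = -131*(-34) + 3**2 = 4454 + 9 = 4463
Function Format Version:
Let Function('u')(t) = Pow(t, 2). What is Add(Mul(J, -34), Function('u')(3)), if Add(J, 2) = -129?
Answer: 4463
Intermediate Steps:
J = -131 (J = Add(-2, -129) = -131)
Add(Mul(J, -34), Function('u')(3)) = Add(Mul(-131, -34), Pow(3, 2)) = Add(4454, 9) = 4463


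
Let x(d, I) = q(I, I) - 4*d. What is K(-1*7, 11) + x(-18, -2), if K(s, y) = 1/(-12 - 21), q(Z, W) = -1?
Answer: 2342/33 ≈ 70.970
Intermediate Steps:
x(d, I) = -1 - 4*d
K(s, y) = -1/33 (K(s, y) = 1/(-33) = -1/33)
K(-1*7, 11) + x(-18, -2) = -1/33 + (-1 - 4*(-18)) = -1/33 + (-1 + 72) = -1/33 + 71 = 2342/33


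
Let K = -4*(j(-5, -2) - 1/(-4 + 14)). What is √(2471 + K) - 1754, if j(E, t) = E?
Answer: -1754 + √62285/5 ≈ -1704.1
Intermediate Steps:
K = 102/5 (K = -4*(-5 - 1/(-4 + 14)) = -4*(-5 - 1/10) = -4*(-5 - 1*⅒) = -4*(-5 - ⅒) = -4*(-51/10) = 102/5 ≈ 20.400)
√(2471 + K) - 1754 = √(2471 + 102/5) - 1754 = √(12457/5) - 1754 = √62285/5 - 1754 = -1754 + √62285/5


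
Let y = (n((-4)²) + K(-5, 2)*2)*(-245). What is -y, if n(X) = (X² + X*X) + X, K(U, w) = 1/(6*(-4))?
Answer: 1552075/12 ≈ 1.2934e+5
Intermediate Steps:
K(U, w) = -1/24 (K(U, w) = (⅙)*(-¼) = -1/24)
n(X) = X + 2*X² (n(X) = (X² + X²) + X = 2*X² + X = X + 2*X²)
y = -1552075/12 (y = ((-4)²*(1 + 2*(-4)²) - 1/24*2)*(-245) = (16*(1 + 2*16) - 1/12)*(-245) = (16*(1 + 32) - 1/12)*(-245) = (16*33 - 1/12)*(-245) = (528 - 1/12)*(-245) = (6335/12)*(-245) = -1552075/12 ≈ -1.2934e+5)
-y = -1*(-1552075/12) = 1552075/12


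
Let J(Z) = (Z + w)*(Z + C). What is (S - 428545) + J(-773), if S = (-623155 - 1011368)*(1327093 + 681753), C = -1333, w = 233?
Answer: -3283504281763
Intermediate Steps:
S = -3283504990458 (S = -1634523*2008846 = -3283504990458)
J(Z) = (-1333 + Z)*(233 + Z) (J(Z) = (Z + 233)*(Z - 1333) = (233 + Z)*(-1333 + Z) = (-1333 + Z)*(233 + Z))
(S - 428545) + J(-773) = (-3283504990458 - 428545) + (-310589 + (-773)² - 1100*(-773)) = -3283505419003 + (-310589 + 597529 + 850300) = -3283505419003 + 1137240 = -3283504281763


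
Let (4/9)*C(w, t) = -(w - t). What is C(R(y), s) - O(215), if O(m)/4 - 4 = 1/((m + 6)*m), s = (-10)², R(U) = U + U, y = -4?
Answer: 10785901/47515 ≈ 227.00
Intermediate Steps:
R(U) = 2*U
s = 100
O(m) = 16 + 4/(m*(6 + m)) (O(m) = 16 + 4*(1/((m + 6)*m)) = 16 + 4*(1/((6 + m)*m)) = 16 + 4*(1/(m*(6 + m))) = 16 + 4/(m*(6 + m)))
C(w, t) = -9*w/4 + 9*t/4 (C(w, t) = 9*(-(w - t))/4 = 9*(t - w)/4 = -9*w/4 + 9*t/4)
C(R(y), s) - O(215) = (-9*(-4)/2 + (9/4)*100) - 4*(1 + 4*215² + 24*215)/(215*(6 + 215)) = (-9/4*(-8) + 225) - 4*(1 + 4*46225 + 5160)/(215*221) = (18 + 225) - 4*(1 + 184900 + 5160)/(215*221) = 243 - 4*190061/(215*221) = 243 - 1*760244/47515 = 243 - 760244/47515 = 10785901/47515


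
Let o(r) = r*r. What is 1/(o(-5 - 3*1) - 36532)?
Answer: -1/36468 ≈ -2.7421e-5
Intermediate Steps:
o(r) = r²
1/(o(-5 - 3*1) - 36532) = 1/((-5 - 3*1)² - 36532) = 1/((-5 - 3)² - 36532) = 1/((-8)² - 36532) = 1/(64 - 36532) = 1/(-36468) = -1/36468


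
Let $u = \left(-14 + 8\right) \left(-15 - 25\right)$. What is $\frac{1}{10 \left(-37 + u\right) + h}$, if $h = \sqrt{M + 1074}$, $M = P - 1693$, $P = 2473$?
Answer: $\frac{1015}{2059523} - \frac{3 \sqrt{206}}{4119046} \approx 0.00048238$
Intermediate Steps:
$M = 780$ ($M = 2473 - 1693 = 780$)
$h = 3 \sqrt{206}$ ($h = \sqrt{780 + 1074} = \sqrt{1854} = 3 \sqrt{206} \approx 43.058$)
$u = 240$ ($u = \left(-6\right) \left(-40\right) = 240$)
$\frac{1}{10 \left(-37 + u\right) + h} = \frac{1}{10 \left(-37 + 240\right) + 3 \sqrt{206}} = \frac{1}{10 \cdot 203 + 3 \sqrt{206}} = \frac{1}{2030 + 3 \sqrt{206}}$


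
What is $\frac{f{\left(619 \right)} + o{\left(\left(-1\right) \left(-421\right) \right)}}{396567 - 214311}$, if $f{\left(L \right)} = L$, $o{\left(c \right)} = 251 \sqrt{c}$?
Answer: $\frac{619}{182256} + \frac{251 \sqrt{421}}{182256} \approx 0.031654$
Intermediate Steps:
$\frac{f{\left(619 \right)} + o{\left(\left(-1\right) \left(-421\right) \right)}}{396567 - 214311} = \frac{619 + 251 \sqrt{\left(-1\right) \left(-421\right)}}{396567 - 214311} = \frac{619 + 251 \sqrt{421}}{182256} = \left(619 + 251 \sqrt{421}\right) \frac{1}{182256} = \frac{619}{182256} + \frac{251 \sqrt{421}}{182256}$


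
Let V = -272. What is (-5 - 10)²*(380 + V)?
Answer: 24300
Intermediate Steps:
(-5 - 10)²*(380 + V) = (-5 - 10)²*(380 - 272) = (-15)²*108 = 225*108 = 24300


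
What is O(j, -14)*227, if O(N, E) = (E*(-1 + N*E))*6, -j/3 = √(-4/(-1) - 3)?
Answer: -781788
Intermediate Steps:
j = -3 (j = -3*√(-4/(-1) - 3) = -3*√(-4*(-1) - 3) = -3*√(4 - 3) = -3*√1 = -3*1 = -3)
O(N, E) = 6*E*(-1 + E*N) (O(N, E) = (E*(-1 + E*N))*6 = 6*E*(-1 + E*N))
O(j, -14)*227 = (6*(-14)*(-1 - 14*(-3)))*227 = (6*(-14)*(-1 + 42))*227 = (6*(-14)*41)*227 = -3444*227 = -781788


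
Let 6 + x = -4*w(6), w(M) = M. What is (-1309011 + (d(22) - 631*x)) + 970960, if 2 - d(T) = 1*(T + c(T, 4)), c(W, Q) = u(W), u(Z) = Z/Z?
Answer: -319142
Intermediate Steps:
u(Z) = 1
c(W, Q) = 1
x = -30 (x = -6 - 4*6 = -6 - 24 = -30)
d(T) = 1 - T (d(T) = 2 - (T + 1) = 2 - (1 + T) = 2 + (-1 - T) = 1 - T)
(-1309011 + (d(22) - 631*x)) + 970960 = (-1309011 + ((1 - 1*22) - 631*(-30))) + 970960 = (-1309011 + ((1 - 22) + 18930)) + 970960 = (-1309011 + (-21 + 18930)) + 970960 = (-1309011 + 18909) + 970960 = -1290102 + 970960 = -319142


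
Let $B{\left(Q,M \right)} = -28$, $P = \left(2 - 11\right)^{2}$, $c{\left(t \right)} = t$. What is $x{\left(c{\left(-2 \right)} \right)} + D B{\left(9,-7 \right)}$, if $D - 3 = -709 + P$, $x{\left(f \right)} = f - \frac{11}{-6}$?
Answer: $\frac{104999}{6} \approx 17500.0$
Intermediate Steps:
$P = 81$ ($P = \left(-9\right)^{2} = 81$)
$x{\left(f \right)} = \frac{11}{6} + f$ ($x{\left(f \right)} = f - - \frac{11}{6} = f + \frac{11}{6} = \frac{11}{6} + f$)
$D = -625$ ($D = 3 + \left(-709 + 81\right) = 3 - 628 = -625$)
$x{\left(c{\left(-2 \right)} \right)} + D B{\left(9,-7 \right)} = \left(\frac{11}{6} - 2\right) - -17500 = - \frac{1}{6} + 17500 = \frac{104999}{6}$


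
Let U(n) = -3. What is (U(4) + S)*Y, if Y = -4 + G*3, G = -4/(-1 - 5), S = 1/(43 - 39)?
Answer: 11/2 ≈ 5.5000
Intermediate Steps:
S = ¼ (S = 1/4 = ¼ ≈ 0.25000)
G = ⅔ (G = -4/(-6) = -⅙*(-4) = ⅔ ≈ 0.66667)
Y = -2 (Y = -4 + (⅔)*3 = -4 + 2 = -2)
(U(4) + S)*Y = (-3 + ¼)*(-2) = -11/4*(-2) = 11/2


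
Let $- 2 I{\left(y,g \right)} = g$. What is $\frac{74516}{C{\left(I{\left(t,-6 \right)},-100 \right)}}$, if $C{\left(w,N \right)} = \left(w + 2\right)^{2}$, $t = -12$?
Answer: $\frac{74516}{25} \approx 2980.6$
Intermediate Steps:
$I{\left(y,g \right)} = - \frac{g}{2}$
$C{\left(w,N \right)} = \left(2 + w\right)^{2}$
$\frac{74516}{C{\left(I{\left(t,-6 \right)},-100 \right)}} = \frac{74516}{\left(2 - -3\right)^{2}} = \frac{74516}{\left(2 + 3\right)^{2}} = \frac{74516}{5^{2}} = \frac{74516}{25}$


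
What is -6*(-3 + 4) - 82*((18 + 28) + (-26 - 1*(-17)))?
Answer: -3040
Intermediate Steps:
-6*(-3 + 4) - 82*((18 + 28) + (-26 - 1*(-17))) = -6*1 - 82*(46 + (-26 + 17)) = -6 - 82*(46 - 9) = -6 - 82*37 = -6 - 3034 = -3040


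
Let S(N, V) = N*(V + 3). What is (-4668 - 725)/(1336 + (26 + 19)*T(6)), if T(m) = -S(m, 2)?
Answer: 5393/14 ≈ 385.21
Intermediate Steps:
S(N, V) = N*(3 + V)
T(m) = -5*m (T(m) = -m*(3 + 2) = -m*5 = -5*m)
(-4668 - 725)/(1336 + (26 + 19)*T(6)) = (-4668 - 725)/(1336 + (26 + 19)*(-5*6)) = -5393/(1336 + 45*(-30)) = -5393/(1336 - 1350) = -5393/(-14) = -5393*(-1/14) = 5393/14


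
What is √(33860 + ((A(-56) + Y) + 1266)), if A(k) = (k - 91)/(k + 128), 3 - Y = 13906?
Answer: √3055818/12 ≈ 145.67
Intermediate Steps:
Y = -13903 (Y = 3 - 1*13906 = 3 - 13906 = -13903)
A(k) = (-91 + k)/(128 + k)
√(33860 + ((A(-56) + Y) + 1266)) = √(33860 + (((-91 - 56)/(128 - 56) - 13903) + 1266)) = √(33860 + ((-147/72 - 13903) + 1266)) = √(33860 + (((1/72)*(-147) - 13903) + 1266)) = √(33860 + ((-49/24 - 13903) + 1266)) = √(33860 + (-333721/24 + 1266)) = √(33860 - 303337/24) = √(509303/24) = √3055818/12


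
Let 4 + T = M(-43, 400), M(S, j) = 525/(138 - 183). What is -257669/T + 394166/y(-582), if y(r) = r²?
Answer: 130927274435/7960014 ≈ 16448.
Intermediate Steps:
M(S, j) = -35/3 (M(S, j) = 525/(-45) = 525*(-1/45) = -35/3)
T = -47/3 (T = -4 - 35/3 = -47/3 ≈ -15.667)
-257669/T + 394166/y(-582) = -257669/(-47/3) + 394166/((-582)²) = -257669*(-3/47) + 394166/338724 = 773007/47 + 394166*(1/338724) = 773007/47 + 197083/169362 = 130927274435/7960014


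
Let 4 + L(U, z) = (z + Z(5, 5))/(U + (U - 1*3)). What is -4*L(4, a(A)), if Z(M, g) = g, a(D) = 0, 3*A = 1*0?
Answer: 12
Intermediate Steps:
A = 0 (A = (1*0)/3 = (⅓)*0 = 0)
L(U, z) = -4 + (5 + z)/(-3 + 2*U) (L(U, z) = -4 + (z + 5)/(U + (U - 1*3)) = -4 + (5 + z)/(U + (U - 3)) = -4 + (5 + z)/(U + (-3 + U)) = -4 + (5 + z)/(-3 + 2*U))
-4*L(4, a(A)) = -4*(17 + 0 - 8*4)/(-3 + 2*4) = -4*(17 + 0 - 32)/(-3 + 8) = -4*(-15)/5 = -4*(-3) = 12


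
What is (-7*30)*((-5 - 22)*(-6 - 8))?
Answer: -79380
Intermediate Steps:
(-7*30)*((-5 - 22)*(-6 - 8)) = -(-5670)*(-14) = -210*378 = -79380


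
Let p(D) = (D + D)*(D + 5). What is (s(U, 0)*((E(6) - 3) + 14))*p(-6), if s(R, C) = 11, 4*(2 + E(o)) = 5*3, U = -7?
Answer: 1683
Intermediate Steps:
p(D) = 2*D*(5 + D) (p(D) = (2*D)*(5 + D) = 2*D*(5 + D))
E(o) = 7/4 (E(o) = -2 + (5*3)/4 = -2 + (1/4)*15 = -2 + 15/4 = 7/4)
(s(U, 0)*((E(6) - 3) + 14))*p(-6) = (11*((7/4 - 3) + 14))*(2*(-6)*(5 - 6)) = (11*(-5/4 + 14))*(2*(-6)*(-1)) = (11*(51/4))*12 = (561/4)*12 = 1683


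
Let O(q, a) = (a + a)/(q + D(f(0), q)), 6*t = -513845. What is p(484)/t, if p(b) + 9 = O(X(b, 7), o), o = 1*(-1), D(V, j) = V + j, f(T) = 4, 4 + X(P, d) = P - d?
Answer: 25656/244076375 ≈ 0.00010511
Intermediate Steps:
t = -513845/6 (t = (⅙)*(-513845) = -513845/6 ≈ -85641.)
X(P, d) = -4 + P - d (X(P, d) = -4 + (P - d) = -4 + P - d)
o = -1
O(q, a) = 2*a/(4 + 2*q) (O(q, a) = (a + a)/(q + (4 + q)) = (2*a)/(4 + 2*q) = 2*a/(4 + 2*q))
p(b) = -9 - 1/(-9 + b) (p(b) = -9 - 1/(2 + (-4 + b - 1*7)) = -9 - 1/(2 + (-4 + b - 7)) = -9 - 1/(2 + (-11 + b)) = -9 - 1/(-9 + b))
p(484)/t = ((80 - 9*484)/(-9 + 484))/(-513845/6) = ((80 - 4356)/475)*(-6/513845) = ((1/475)*(-4276))*(-6/513845) = -4276/475*(-6/513845) = 25656/244076375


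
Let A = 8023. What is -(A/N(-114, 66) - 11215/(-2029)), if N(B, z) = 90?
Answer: -17288017/182610 ≈ -94.672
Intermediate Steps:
-(A/N(-114, 66) - 11215/(-2029)) = -(8023/90 - 11215/(-2029)) = -(8023*(1/90) - 11215*(-1/2029)) = -(8023/90 + 11215/2029) = -1*17288017/182610 = -17288017/182610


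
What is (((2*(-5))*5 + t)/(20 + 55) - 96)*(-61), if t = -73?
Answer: 148901/25 ≈ 5956.0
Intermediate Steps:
(((2*(-5))*5 + t)/(20 + 55) - 96)*(-61) = (((2*(-5))*5 - 73)/(20 + 55) - 96)*(-61) = ((-10*5 - 73)/75 - 96)*(-61) = ((-50 - 73)*(1/75) - 96)*(-61) = (-123*1/75 - 96)*(-61) = (-41/25 - 96)*(-61) = -2441/25*(-61) = 148901/25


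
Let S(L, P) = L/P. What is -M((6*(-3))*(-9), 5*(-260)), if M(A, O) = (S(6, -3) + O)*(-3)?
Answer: -3906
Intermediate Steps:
M(A, O) = 6 - 3*O (M(A, O) = (6/(-3) + O)*(-3) = (6*(-⅓) + O)*(-3) = (-2 + O)*(-3) = 6 - 3*O)
-M((6*(-3))*(-9), 5*(-260)) = -(6 - 15*(-260)) = -(6 - 3*(-1300)) = -(6 + 3900) = -1*3906 = -3906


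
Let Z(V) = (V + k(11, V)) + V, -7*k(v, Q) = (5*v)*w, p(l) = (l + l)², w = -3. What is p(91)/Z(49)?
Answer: 231868/851 ≈ 272.47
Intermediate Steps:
p(l) = 4*l² (p(l) = (2*l)² = 4*l²)
k(v, Q) = 15*v/7 (k(v, Q) = -5*v*(-3)/7 = -(-15)*v/7 = 15*v/7)
Z(V) = 165/7 + 2*V (Z(V) = (V + (15/7)*11) + V = (V + 165/7) + V = (165/7 + V) + V = 165/7 + 2*V)
p(91)/Z(49) = (4*91²)/(165/7 + 2*49) = (4*8281)/(165/7 + 98) = 33124/(851/7) = 33124*(7/851) = 231868/851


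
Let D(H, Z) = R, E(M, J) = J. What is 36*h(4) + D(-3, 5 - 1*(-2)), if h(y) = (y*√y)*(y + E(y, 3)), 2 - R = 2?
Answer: 2016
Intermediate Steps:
R = 0 (R = 2 - 1*2 = 2 - 2 = 0)
D(H, Z) = 0
h(y) = y^(3/2)*(3 + y) (h(y) = (y*√y)*(y + 3) = y^(3/2)*(3 + y))
36*h(4) + D(-3, 5 - 1*(-2)) = 36*(4^(3/2)*(3 + 4)) + 0 = 36*(8*7) + 0 = 36*56 + 0 = 2016 + 0 = 2016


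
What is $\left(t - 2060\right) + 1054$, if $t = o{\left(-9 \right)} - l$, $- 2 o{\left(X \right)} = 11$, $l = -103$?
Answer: $- \frac{1817}{2} \approx -908.5$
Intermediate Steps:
$o{\left(X \right)} = - \frac{11}{2}$ ($o{\left(X \right)} = \left(- \frac{1}{2}\right) 11 = - \frac{11}{2}$)
$t = \frac{195}{2}$ ($t = - \frac{11}{2} - -103 = - \frac{11}{2} + 103 = \frac{195}{2} \approx 97.5$)
$\left(t - 2060\right) + 1054 = \left(\frac{195}{2} - 2060\right) + 1054 = - \frac{3925}{2} + 1054 = - \frac{1817}{2}$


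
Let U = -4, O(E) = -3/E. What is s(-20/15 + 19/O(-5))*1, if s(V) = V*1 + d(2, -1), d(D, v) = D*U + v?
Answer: 64/3 ≈ 21.333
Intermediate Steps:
d(D, v) = v - 4*D (d(D, v) = D*(-4) + v = -4*D + v = v - 4*D)
s(V) = -9 + V (s(V) = V*1 + (-1 - 4*2) = V + (-1 - 8) = V - 9 = -9 + V)
s(-20/15 + 19/O(-5))*1 = (-9 + (-20/15 + 19/((-3/(-5)))))*1 = (-9 + (-20*1/15 + 19/((-3*(-⅕)))))*1 = (-9 + (-4/3 + 19/(⅗)))*1 = (-9 + (-4/3 + 19*(5/3)))*1 = (-9 + (-4/3 + 95/3))*1 = (-9 + 91/3)*1 = (64/3)*1 = 64/3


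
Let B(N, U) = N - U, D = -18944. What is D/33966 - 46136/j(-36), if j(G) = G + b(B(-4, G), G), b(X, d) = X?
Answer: 5293850/459 ≈ 11533.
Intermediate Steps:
j(G) = -4 (j(G) = G + (-4 - G) = -4)
D/33966 - 46136/j(-36) = -18944/33966 - 46136/(-4) = -18944*1/33966 - 46136*(-1/4) = -256/459 + 11534 = 5293850/459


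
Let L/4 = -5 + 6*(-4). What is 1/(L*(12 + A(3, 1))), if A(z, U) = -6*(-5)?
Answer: -1/4872 ≈ -0.00020525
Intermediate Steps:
A(z, U) = 30
L = -116 (L = 4*(-5 + 6*(-4)) = 4*(-5 - 24) = 4*(-29) = -116)
1/(L*(12 + A(3, 1))) = 1/(-116*(12 + 30)) = 1/(-116*42) = 1/(-4872) = -1/4872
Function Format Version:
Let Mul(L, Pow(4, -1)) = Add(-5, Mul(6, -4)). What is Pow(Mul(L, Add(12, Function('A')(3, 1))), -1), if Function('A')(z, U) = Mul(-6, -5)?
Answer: Rational(-1, 4872) ≈ -0.00020525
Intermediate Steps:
Function('A')(z, U) = 30
L = -116 (L = Mul(4, Add(-5, Mul(6, -4))) = Mul(4, Add(-5, -24)) = Mul(4, -29) = -116)
Pow(Mul(L, Add(12, Function('A')(3, 1))), -1) = Pow(Mul(-116, Add(12, 30)), -1) = Pow(Mul(-116, 42), -1) = Pow(-4872, -1) = Rational(-1, 4872)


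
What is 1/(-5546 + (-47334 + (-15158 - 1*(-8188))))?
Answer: -1/59850 ≈ -1.6708e-5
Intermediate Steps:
1/(-5546 + (-47334 + (-15158 - 1*(-8188)))) = 1/(-5546 + (-47334 + (-15158 + 8188))) = 1/(-5546 + (-47334 - 6970)) = 1/(-5546 - 54304) = 1/(-59850) = -1/59850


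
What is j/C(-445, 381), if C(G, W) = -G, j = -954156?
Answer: -954156/445 ≈ -2144.2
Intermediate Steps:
j/C(-445, 381) = -954156/((-1*(-445))) = -954156/445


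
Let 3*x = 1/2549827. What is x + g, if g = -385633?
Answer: -2949892306472/7649481 ≈ -3.8563e+5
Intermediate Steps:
x = 1/7649481 (x = (⅓)/2549827 = (⅓)*(1/2549827) = 1/7649481 ≈ 1.3073e-7)
x + g = 1/7649481 - 385633 = -2949892306472/7649481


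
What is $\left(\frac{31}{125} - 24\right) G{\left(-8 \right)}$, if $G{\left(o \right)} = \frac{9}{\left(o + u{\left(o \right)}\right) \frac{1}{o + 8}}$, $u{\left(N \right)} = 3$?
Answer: $0$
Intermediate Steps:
$G{\left(o \right)} = \frac{9 \left(8 + o\right)}{3 + o}$ ($G{\left(o \right)} = \frac{9}{\left(o + 3\right) \frac{1}{o + 8}} = \frac{9}{\left(3 + o\right) \frac{1}{8 + o}} = \frac{9}{\frac{1}{8 + o} \left(3 + o\right)} = 9 \frac{8 + o}{3 + o} = \frac{9 \left(8 + o\right)}{3 + o}$)
$\left(\frac{31}{125} - 24\right) G{\left(-8 \right)} = \left(\frac{31}{125} - 24\right) \frac{9 \left(8 - 8\right)}{3 - 8} = \left(31 \cdot \frac{1}{125} - 24\right) 9 \frac{1}{-5} \cdot 0 = \left(\frac{31}{125} - 24\right) 9 \left(- \frac{1}{5}\right) 0 = \left(- \frac{2969}{125}\right) 0 = 0$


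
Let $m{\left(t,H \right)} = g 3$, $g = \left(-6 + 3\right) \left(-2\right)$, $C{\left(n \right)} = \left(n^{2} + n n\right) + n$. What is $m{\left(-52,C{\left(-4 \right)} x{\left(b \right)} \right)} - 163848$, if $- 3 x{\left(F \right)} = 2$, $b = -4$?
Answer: $-163830$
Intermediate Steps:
$C{\left(n \right)} = n + 2 n^{2}$ ($C{\left(n \right)} = \left(n^{2} + n^{2}\right) + n = 2 n^{2} + n = n + 2 n^{2}$)
$x{\left(F \right)} = - \frac{2}{3}$ ($x{\left(F \right)} = \left(- \frac{1}{3}\right) 2 = - \frac{2}{3}$)
$g = 6$ ($g = \left(-3\right) \left(-2\right) = 6$)
$m{\left(t,H \right)} = 18$ ($m{\left(t,H \right)} = 6 \cdot 3 = 18$)
$m{\left(-52,C{\left(-4 \right)} x{\left(b \right)} \right)} - 163848 = 18 - 163848 = -163830$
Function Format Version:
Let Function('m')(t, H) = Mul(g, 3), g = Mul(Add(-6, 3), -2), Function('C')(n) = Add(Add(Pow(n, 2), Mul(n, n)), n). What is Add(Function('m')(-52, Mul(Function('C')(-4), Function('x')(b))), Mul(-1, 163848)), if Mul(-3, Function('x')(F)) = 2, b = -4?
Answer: -163830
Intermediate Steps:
Function('C')(n) = Add(n, Mul(2, Pow(n, 2))) (Function('C')(n) = Add(Add(Pow(n, 2), Pow(n, 2)), n) = Add(Mul(2, Pow(n, 2)), n) = Add(n, Mul(2, Pow(n, 2))))
Function('x')(F) = Rational(-2, 3) (Function('x')(F) = Mul(Rational(-1, 3), 2) = Rational(-2, 3))
g = 6 (g = Mul(-3, -2) = 6)
Function('m')(t, H) = 18 (Function('m')(t, H) = Mul(6, 3) = 18)
Add(Function('m')(-52, Mul(Function('C')(-4), Function('x')(b))), Mul(-1, 163848)) = Add(18, Mul(-1, 163848)) = Add(18, -163848) = -163830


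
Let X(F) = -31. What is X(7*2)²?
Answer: 961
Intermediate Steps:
X(7*2)² = (-31)² = 961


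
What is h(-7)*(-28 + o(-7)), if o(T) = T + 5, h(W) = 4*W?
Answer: 840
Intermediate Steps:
o(T) = 5 + T
h(-7)*(-28 + o(-7)) = (4*(-7))*(-28 + (5 - 7)) = -28*(-28 - 2) = -28*(-30) = 840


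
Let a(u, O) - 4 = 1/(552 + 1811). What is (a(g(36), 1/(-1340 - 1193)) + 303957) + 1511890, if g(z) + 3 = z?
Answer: 4290855914/2363 ≈ 1.8159e+6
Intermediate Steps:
g(z) = -3 + z
a(u, O) = 9453/2363 (a(u, O) = 4 + 1/(552 + 1811) = 4 + 1/2363 = 9453/2363)
(a(g(36), 1/(-1340 - 1193)) + 303957) + 1511890 = (9453/2363 + 303957) + 1511890 = 718259844/2363 + 1511890 = 4290855914/2363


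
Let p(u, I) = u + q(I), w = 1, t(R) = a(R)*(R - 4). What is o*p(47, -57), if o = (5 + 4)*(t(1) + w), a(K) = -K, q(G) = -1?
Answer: 1656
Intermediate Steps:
t(R) = -R*(-4 + R) (t(R) = (-R)*(R - 4) = (-R)*(-4 + R) = -R*(-4 + R))
p(u, I) = -1 + u (p(u, I) = u - 1 = -1 + u)
o = 36 (o = (5 + 4)*(1*(4 - 1*1) + 1) = 9*(1*(4 - 1) + 1) = 9*(1*3 + 1) = 9*(3 + 1) = 9*4 = 36)
o*p(47, -57) = 36*(-1 + 47) = 36*46 = 1656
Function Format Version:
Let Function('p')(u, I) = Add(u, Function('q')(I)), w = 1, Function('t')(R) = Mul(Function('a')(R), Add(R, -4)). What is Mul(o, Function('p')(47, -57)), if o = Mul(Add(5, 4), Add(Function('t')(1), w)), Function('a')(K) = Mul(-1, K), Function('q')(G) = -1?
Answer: 1656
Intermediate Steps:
Function('t')(R) = Mul(-1, R, Add(-4, R)) (Function('t')(R) = Mul(Mul(-1, R), Add(R, -4)) = Mul(Mul(-1, R), Add(-4, R)) = Mul(-1, R, Add(-4, R)))
Function('p')(u, I) = Add(-1, u) (Function('p')(u, I) = Add(u, -1) = Add(-1, u))
o = 36 (o = Mul(Add(5, 4), Add(Mul(1, Add(4, Mul(-1, 1))), 1)) = Mul(9, Add(Mul(1, Add(4, -1)), 1)) = Mul(9, Add(Mul(1, 3), 1)) = Mul(9, Add(3, 1)) = Mul(9, 4) = 36)
Mul(o, Function('p')(47, -57)) = Mul(36, Add(-1, 47)) = Mul(36, 46) = 1656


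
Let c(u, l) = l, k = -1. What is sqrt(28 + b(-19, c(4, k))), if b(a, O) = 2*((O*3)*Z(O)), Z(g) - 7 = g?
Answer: 2*I*sqrt(2) ≈ 2.8284*I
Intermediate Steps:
Z(g) = 7 + g
b(a, O) = 6*O*(7 + O) (b(a, O) = 2*((O*3)*(7 + O)) = 2*((3*O)*(7 + O)) = 2*(3*O*(7 + O)) = 6*O*(7 + O))
sqrt(28 + b(-19, c(4, k))) = sqrt(28 + 6*(-1)*(7 - 1)) = sqrt(28 + 6*(-1)*6) = sqrt(28 - 36) = sqrt(-8) = 2*I*sqrt(2)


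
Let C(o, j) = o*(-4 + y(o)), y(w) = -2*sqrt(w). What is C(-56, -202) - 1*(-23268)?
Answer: 23492 + 224*I*sqrt(14) ≈ 23492.0 + 838.13*I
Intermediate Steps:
C(o, j) = o*(-4 - 2*sqrt(o))
C(-56, -202) - 1*(-23268) = -2*(-56)*(2 + sqrt(-56)) - 1*(-23268) = -2*(-56)*(2 + 2*I*sqrt(14)) + 23268 = (224 + 224*I*sqrt(14)) + 23268 = 23492 + 224*I*sqrt(14)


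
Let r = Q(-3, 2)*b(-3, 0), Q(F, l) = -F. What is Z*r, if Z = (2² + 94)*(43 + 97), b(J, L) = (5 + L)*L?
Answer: 0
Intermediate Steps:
b(J, L) = L*(5 + L)
Z = 13720 (Z = (4 + 94)*140 = 98*140 = 13720)
r = 0 (r = (-1*(-3))*(0*(5 + 0)) = 3*(0*5) = 3*0 = 0)
Z*r = 13720*0 = 0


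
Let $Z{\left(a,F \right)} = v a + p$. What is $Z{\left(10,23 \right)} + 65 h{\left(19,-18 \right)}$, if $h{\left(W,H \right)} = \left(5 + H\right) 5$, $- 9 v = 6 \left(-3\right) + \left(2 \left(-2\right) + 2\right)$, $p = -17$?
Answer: $- \frac{37978}{9} \approx -4219.8$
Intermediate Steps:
$v = \frac{20}{9}$ ($v = - \frac{6 \left(-3\right) + \left(2 \left(-2\right) + 2\right)}{9} = - \frac{-18 + \left(-4 + 2\right)}{9} = - \frac{-18 - 2}{9} = \left(- \frac{1}{9}\right) \left(-20\right) = \frac{20}{9} \approx 2.2222$)
$h{\left(W,H \right)} = 25 + 5 H$
$Z{\left(a,F \right)} = -17 + \frac{20 a}{9}$ ($Z{\left(a,F \right)} = \frac{20 a}{9} - 17 = -17 + \frac{20 a}{9}$)
$Z{\left(10,23 \right)} + 65 h{\left(19,-18 \right)} = \left(-17 + \frac{20}{9} \cdot 10\right) + 65 \left(25 + 5 \left(-18\right)\right) = \left(-17 + \frac{200}{9}\right) + 65 \left(25 - 90\right) = \frac{47}{9} + 65 \left(-65\right) = \frac{47}{9} - 4225 = - \frac{37978}{9}$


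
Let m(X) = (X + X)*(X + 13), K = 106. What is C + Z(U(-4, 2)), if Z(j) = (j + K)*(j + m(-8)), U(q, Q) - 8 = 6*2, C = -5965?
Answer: -13525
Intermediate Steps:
m(X) = 2*X*(13 + X) (m(X) = (2*X)*(13 + X) = 2*X*(13 + X))
U(q, Q) = 20 (U(q, Q) = 8 + 6*2 = 8 + 12 = 20)
Z(j) = (-80 + j)*(106 + j) (Z(j) = (j + 106)*(j + 2*(-8)*(13 - 8)) = (106 + j)*(j + 2*(-8)*5) = (106 + j)*(j - 80) = (106 + j)*(-80 + j) = (-80 + j)*(106 + j))
C + Z(U(-4, 2)) = -5965 + (-8480 + 20² + 26*20) = -5965 + (-8480 + 400 + 520) = -5965 - 7560 = -13525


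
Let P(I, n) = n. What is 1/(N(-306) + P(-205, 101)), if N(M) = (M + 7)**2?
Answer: 1/89502 ≈ 1.1173e-5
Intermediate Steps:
N(M) = (7 + M)**2
1/(N(-306) + P(-205, 101)) = 1/((7 - 306)**2 + 101) = 1/((-299)**2 + 101) = 1/(89401 + 101) = 1/89502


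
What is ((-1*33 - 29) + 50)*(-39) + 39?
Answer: 507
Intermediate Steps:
((-1*33 - 29) + 50)*(-39) + 39 = ((-33 - 29) + 50)*(-39) + 39 = (-62 + 50)*(-39) + 39 = -12*(-39) + 39 = 468 + 39 = 507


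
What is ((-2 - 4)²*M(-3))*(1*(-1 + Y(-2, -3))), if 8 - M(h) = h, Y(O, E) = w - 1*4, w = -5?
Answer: -3960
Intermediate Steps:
Y(O, E) = -9 (Y(O, E) = -5 - 1*4 = -5 - 4 = -9)
M(h) = 8 - h
((-2 - 4)²*M(-3))*(1*(-1 + Y(-2, -3))) = ((-2 - 4)²*(8 - 1*(-3)))*(1*(-1 - 9)) = ((-6)²*(8 + 3))*(1*(-10)) = (36*11)*(-10) = 396*(-10) = -3960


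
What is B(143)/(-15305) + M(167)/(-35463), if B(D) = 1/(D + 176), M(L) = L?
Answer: -815378728/173140827585 ≈ -0.0047093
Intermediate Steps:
B(D) = 1/(176 + D)
B(143)/(-15305) + M(167)/(-35463) = 1/((176 + 143)*(-15305)) + 167/(-35463) = -1/15305/319 + 167*(-1/35463) = (1/319)*(-1/15305) - 167/35463 = -1/4882295 - 167/35463 = -815378728/173140827585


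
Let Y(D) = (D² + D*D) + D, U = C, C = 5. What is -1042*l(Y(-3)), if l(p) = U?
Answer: -5210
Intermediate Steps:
U = 5
Y(D) = D + 2*D² (Y(D) = (D² + D²) + D = 2*D² + D = D + 2*D²)
l(p) = 5
-1042*l(Y(-3)) = -1042*5 = -5210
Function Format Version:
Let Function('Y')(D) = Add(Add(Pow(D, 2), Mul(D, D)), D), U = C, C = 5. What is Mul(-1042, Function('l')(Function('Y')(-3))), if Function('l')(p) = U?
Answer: -5210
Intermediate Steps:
U = 5
Function('Y')(D) = Add(D, Mul(2, Pow(D, 2))) (Function('Y')(D) = Add(Add(Pow(D, 2), Pow(D, 2)), D) = Add(Mul(2, Pow(D, 2)), D) = Add(D, Mul(2, Pow(D, 2))))
Function('l')(p) = 5
Mul(-1042, Function('l')(Function('Y')(-3))) = Mul(-1042, 5) = -5210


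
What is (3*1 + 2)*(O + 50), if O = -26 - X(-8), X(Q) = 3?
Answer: 105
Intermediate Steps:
O = -29 (O = -26 - 1*3 = -26 - 3 = -29)
(3*1 + 2)*(O + 50) = (3*1 + 2)*(-29 + 50) = (3 + 2)*21 = 5*21 = 105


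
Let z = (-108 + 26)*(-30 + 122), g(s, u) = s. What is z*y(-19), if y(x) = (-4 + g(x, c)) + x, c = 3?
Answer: 316848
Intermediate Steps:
z = -7544 (z = -82*92 = -7544)
y(x) = -4 + 2*x (y(x) = (-4 + x) + x = -4 + 2*x)
z*y(-19) = -7544*(-4 + 2*(-19)) = -7544*(-4 - 38) = -7544*(-42) = 316848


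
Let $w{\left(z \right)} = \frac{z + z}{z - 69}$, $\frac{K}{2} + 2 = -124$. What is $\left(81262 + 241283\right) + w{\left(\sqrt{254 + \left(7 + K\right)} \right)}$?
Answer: $\frac{3547994}{11} \approx 3.2255 \cdot 10^{5}$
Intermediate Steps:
$K = -252$ ($K = -4 + 2 \left(-124\right) = -4 - 248 = -252$)
$w{\left(z \right)} = \frac{2 z}{-69 + z}$
$\left(81262 + 241283\right) + w{\left(\sqrt{254 + \left(7 + K\right)} \right)} = \left(81262 + 241283\right) + \frac{2 \sqrt{254 + \left(7 - 252\right)}}{-69 + \sqrt{254 + \left(7 - 252\right)}} = 322545 + \frac{2 \sqrt{254 - 245}}{-69 + \sqrt{254 - 245}} = 322545 + \frac{2 \sqrt{9}}{-69 + \sqrt{9}} = 322545 + 2 \cdot 3 \frac{1}{-69 + 3} = 322545 + 2 \cdot 3 \frac{1}{-66} = 322545 + 2 \cdot 3 \left(- \frac{1}{66}\right) = 322545 - \frac{1}{11} = \frac{3547994}{11}$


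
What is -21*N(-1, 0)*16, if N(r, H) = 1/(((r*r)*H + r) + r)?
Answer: 168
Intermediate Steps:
N(r, H) = 1/(2*r + H*r²) (N(r, H) = 1/((r²*H + r) + r) = 1/((H*r² + r) + r) = 1/((r + H*r²) + r) = 1/(2*r + H*r²))
-21*N(-1, 0)*16 = -21/((-1)*(2 + 0*(-1)))*16 = -(-21)/(2 + 0)*16 = -(-21)/2*16 = -21*(-½)*16 = (21/2)*16 = 168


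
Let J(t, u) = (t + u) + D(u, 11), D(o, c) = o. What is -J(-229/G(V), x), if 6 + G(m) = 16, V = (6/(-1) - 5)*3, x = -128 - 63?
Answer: 4049/10 ≈ 404.90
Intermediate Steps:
x = -191
V = -33 (V = (6*(-1) - 5)*3 = (-6 - 5)*3 = -11*3 = -33)
G(m) = 10 (G(m) = -6 + 16 = 10)
J(t, u) = t + 2*u (J(t, u) = (t + u) + u = t + 2*u)
-J(-229/G(V), x) = -(-229/10 + 2*(-191)) = -(-229*⅒ - 382) = -(-229/10 - 382) = -1*(-4049/10) = 4049/10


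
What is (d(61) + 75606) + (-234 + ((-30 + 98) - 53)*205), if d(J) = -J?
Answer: 78386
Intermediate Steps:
(d(61) + 75606) + (-234 + ((-30 + 98) - 53)*205) = (-1*61 + 75606) + (-234 + ((-30 + 98) - 53)*205) = (-61 + 75606) + (-234 + (68 - 53)*205) = 75545 + (-234 + 15*205) = 75545 + (-234 + 3075) = 75545 + 2841 = 78386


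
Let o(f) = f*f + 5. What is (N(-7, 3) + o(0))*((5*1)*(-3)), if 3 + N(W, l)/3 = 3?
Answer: -75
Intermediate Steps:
N(W, l) = 0 (N(W, l) = -9 + 3*3 = -9 + 9 = 0)
o(f) = 5 + f² (o(f) = f² + 5 = 5 + f²)
(N(-7, 3) + o(0))*((5*1)*(-3)) = (0 + (5 + 0²))*((5*1)*(-3)) = (0 + (5 + 0))*(5*(-3)) = (0 + 5)*(-15) = 5*(-15) = -75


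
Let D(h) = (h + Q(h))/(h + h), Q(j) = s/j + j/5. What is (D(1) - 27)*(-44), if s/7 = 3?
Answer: 3498/5 ≈ 699.60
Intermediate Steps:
s = 21 (s = 7*3 = 21)
Q(j) = 21/j + j/5
D(h) = (21/h + 6*h/5)/(2*h) (D(h) = (h + (21/h + h/5))/(h + h) = (21/h + 6*h/5)/((2*h)) = (21/h + 6*h/5)*(1/(2*h)) = (21/h + 6*h/5)/(2*h))
(D(1) - 27)*(-44) = ((⅗ + (21/2)/1²) - 27)*(-44) = ((⅗ + (21/2)*1) - 27)*(-44) = ((⅗ + 21/2) - 27)*(-44) = (111/10 - 27)*(-44) = -159/10*(-44) = 3498/5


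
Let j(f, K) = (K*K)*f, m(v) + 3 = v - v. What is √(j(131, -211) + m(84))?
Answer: 2*√1458062 ≈ 2415.0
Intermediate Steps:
m(v) = -3 (m(v) = -3 + (v - v) = -3 + 0 = -3)
j(f, K) = f*K² (j(f, K) = K²*f = f*K²)
√(j(131, -211) + m(84)) = √(131*(-211)² - 3) = √(131*44521 - 3) = √(5832251 - 3) = √5832248 = 2*√1458062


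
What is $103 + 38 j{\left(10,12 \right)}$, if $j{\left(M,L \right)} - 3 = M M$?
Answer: $4017$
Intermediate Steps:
$j{\left(M,L \right)} = 3 + M^{2}$ ($j{\left(M,L \right)} = 3 + M M = 3 + M^{2}$)
$103 + 38 j{\left(10,12 \right)} = 103 + 38 \left(3 + 10^{2}\right) = 103 + 38 \left(3 + 100\right) = 103 + 38 \cdot 103 = 103 + 3914 = 4017$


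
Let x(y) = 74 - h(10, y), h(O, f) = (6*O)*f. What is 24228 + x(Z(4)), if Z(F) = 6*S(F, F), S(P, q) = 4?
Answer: 22862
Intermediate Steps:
h(O, f) = 6*O*f
Z(F) = 24 (Z(F) = 6*4 = 24)
x(y) = 74 - 60*y (x(y) = 74 - 6*10*y = 74 - 60*y)
24228 + x(Z(4)) = 24228 + (74 - 60*24) = 24228 + (74 - 1440) = 24228 - 1366 = 22862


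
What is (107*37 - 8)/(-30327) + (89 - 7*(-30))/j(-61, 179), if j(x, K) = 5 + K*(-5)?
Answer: -4194721/8997010 ≈ -0.46624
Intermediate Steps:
j(x, K) = 5 - 5*K
(107*37 - 8)/(-30327) + (89 - 7*(-30))/j(-61, 179) = (107*37 - 8)/(-30327) + (89 - 7*(-30))/(5 - 5*179) = (3959 - 8)*(-1/30327) + (89 + 210)/(5 - 895) = 3951*(-1/30327) + 299/(-890) = -1317/10109 + 299*(-1/890) = -1317/10109 - 299/890 = -4194721/8997010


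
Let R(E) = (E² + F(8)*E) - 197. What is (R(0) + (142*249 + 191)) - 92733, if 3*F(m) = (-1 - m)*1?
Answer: -57381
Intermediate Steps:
F(m) = -⅓ - m/3 (F(m) = ((-1 - m)*1)/3 = (-1 - m)/3 = -⅓ - m/3)
R(E) = -197 + E² - 3*E (R(E) = (E² + (-⅓ - ⅓*8)*E) - 197 = (E² + (-⅓ - 8/3)*E) - 197 = (E² - 3*E) - 197 = -197 + E² - 3*E)
(R(0) + (142*249 + 191)) - 92733 = ((-197 + 0² - 3*0) + (142*249 + 191)) - 92733 = ((-197 + 0 + 0) + (35358 + 191)) - 92733 = (-197 + 35549) - 92733 = 35352 - 92733 = -57381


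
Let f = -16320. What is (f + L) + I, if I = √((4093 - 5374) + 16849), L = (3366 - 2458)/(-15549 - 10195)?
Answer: -105035747/6436 + 4*√973 ≈ -16195.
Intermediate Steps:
L = -227/6436 (L = 908/(-25744) = 908*(-1/25744) = -227/6436 ≈ -0.035270)
I = 4*√973 (I = √(-1281 + 16849) = √15568 = 4*√973 ≈ 124.77)
(f + L) + I = (-16320 - 227/6436) + 4*√973 = -105035747/6436 + 4*√973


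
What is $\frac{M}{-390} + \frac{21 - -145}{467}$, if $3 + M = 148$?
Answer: $- \frac{595}{36426} \approx -0.016334$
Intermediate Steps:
$M = 145$ ($M = -3 + 148 = 145$)
$\frac{M}{-390} + \frac{21 - -145}{467} = \frac{145}{-390} + \frac{21 - -145}{467} = 145 \left(- \frac{1}{390}\right) + \left(21 + 145\right) \frac{1}{467} = - \frac{29}{78} + 166 \cdot \frac{1}{467} = - \frac{29}{78} + \frac{166}{467} = - \frac{595}{36426}$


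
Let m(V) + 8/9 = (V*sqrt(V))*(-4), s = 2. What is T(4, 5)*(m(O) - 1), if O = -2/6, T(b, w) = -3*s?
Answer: 34/3 - 8*I*sqrt(3)/3 ≈ 11.333 - 4.6188*I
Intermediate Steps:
T(b, w) = -6 (T(b, w) = -3*2 = -6)
O = -1/3 (O = -2*1/6 = -1/3 ≈ -0.33333)
m(V) = -8/9 - 4*V**(3/2) (m(V) = -8/9 + (V*sqrt(V))*(-4) = -8/9 + V**(3/2)*(-4) = -8/9 - 4*V**(3/2))
T(4, 5)*(m(O) - 1) = -6*((-8/9 - (-4)*I*sqrt(3)/9) - 1) = -6*((-8/9 + 4*I*sqrt(3)/9) - 1) = -6*(-17/9 + 4*I*sqrt(3)/9) = 34/3 - 8*I*sqrt(3)/3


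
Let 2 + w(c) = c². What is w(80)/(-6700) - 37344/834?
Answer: -21295061/465650 ≈ -45.732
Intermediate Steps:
w(c) = -2 + c²
w(80)/(-6700) - 37344/834 = (-2 + 80²)/(-6700) - 37344/834 = (-2 + 6400)*(-1/6700) - 37344*1/834 = 6398*(-1/6700) - 6224/139 = -3199/3350 - 6224/139 = -21295061/465650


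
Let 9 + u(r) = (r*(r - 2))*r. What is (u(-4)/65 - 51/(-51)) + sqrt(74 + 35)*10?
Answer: -8/13 + 10*sqrt(109) ≈ 103.79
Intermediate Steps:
u(r) = -9 + r**2*(-2 + r) (u(r) = -9 + (r*(r - 2))*r = -9 + (r*(-2 + r))*r = -9 + r**2*(-2 + r))
(u(-4)/65 - 51/(-51)) + sqrt(74 + 35)*10 = ((-9 + (-4)**3 - 2*(-4)**2)/65 - 51/(-51)) + sqrt(74 + 35)*10 = ((-9 - 64 - 2*16)*(1/65) - 51*(-1/51)) + sqrt(109)*10 = ((-9 - 64 - 32)*(1/65) + 1) + 10*sqrt(109) = (-105*1/65 + 1) + 10*sqrt(109) = (-21/13 + 1) + 10*sqrt(109) = -8/13 + 10*sqrt(109)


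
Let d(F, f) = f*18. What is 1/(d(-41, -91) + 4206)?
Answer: 1/2568 ≈ 0.00038941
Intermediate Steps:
d(F, f) = 18*f
1/(d(-41, -91) + 4206) = 1/(18*(-91) + 4206) = 1/(-1638 + 4206) = 1/2568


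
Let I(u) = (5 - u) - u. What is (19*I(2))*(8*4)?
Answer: 608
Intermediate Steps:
I(u) = 5 - 2*u
(19*I(2))*(8*4) = (19*(5 - 2*2))*(8*4) = (19*(5 - 4))*32 = (19*1)*32 = 19*32 = 608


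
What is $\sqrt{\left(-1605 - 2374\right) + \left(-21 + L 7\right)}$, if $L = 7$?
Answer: $3 i \sqrt{439} \approx 62.857 i$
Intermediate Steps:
$\sqrt{\left(-1605 - 2374\right) + \left(-21 + L 7\right)} = \sqrt{\left(-1605 - 2374\right) + \left(-21 + 7 \cdot 7\right)} = \sqrt{-3979 + \left(-21 + 49\right)} = \sqrt{-3979 + 28} = \sqrt{-3951} = 3 i \sqrt{439}$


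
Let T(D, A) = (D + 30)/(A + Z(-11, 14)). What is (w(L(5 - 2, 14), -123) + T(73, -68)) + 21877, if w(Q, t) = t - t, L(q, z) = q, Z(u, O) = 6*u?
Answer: 2931415/134 ≈ 21876.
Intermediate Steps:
w(Q, t) = 0
T(D, A) = (30 + D)/(-66 + A) (T(D, A) = (D + 30)/(A + 6*(-11)) = (30 + D)/(A - 66) = (30 + D)/(-66 + A))
(w(L(5 - 2, 14), -123) + T(73, -68)) + 21877 = (0 + (30 + 73)/(-66 - 68)) + 21877 = (0 + 103/(-134)) + 21877 = (0 - 1/134*103) + 21877 = (0 - 103/134) + 21877 = -103/134 + 21877 = 2931415/134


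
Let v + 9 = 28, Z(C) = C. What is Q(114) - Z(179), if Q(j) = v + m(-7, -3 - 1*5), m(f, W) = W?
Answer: -168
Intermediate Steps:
v = 19 (v = -9 + 28 = 19)
Q(j) = 11 (Q(j) = 19 + (-3 - 1*5) = 19 + (-3 - 5) = 19 - 8 = 11)
Q(114) - Z(179) = 11 - 1*179 = 11 - 179 = -168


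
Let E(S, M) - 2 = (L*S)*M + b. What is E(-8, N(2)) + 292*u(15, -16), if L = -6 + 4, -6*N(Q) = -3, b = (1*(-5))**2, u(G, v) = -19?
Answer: -5513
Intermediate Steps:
b = 25 (b = (-5)**2 = 25)
N(Q) = 1/2 (N(Q) = -1/6*(-3) = 1/2)
L = -2
E(S, M) = 27 - 2*M*S (E(S, M) = 2 + ((-2*S)*M + 25) = 2 + (-2*M*S + 25) = 2 + (25 - 2*M*S) = 27 - 2*M*S)
E(-8, N(2)) + 292*u(15, -16) = (27 - 2*1/2*(-8)) + 292*(-19) = (27 + 8) - 5548 = 35 - 5548 = -5513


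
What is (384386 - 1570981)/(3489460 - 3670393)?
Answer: 1186595/180933 ≈ 6.5582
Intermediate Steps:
(384386 - 1570981)/(3489460 - 3670393) = -1186595/(-180933) = -1186595*(-1/180933) = 1186595/180933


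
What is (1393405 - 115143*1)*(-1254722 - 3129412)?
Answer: -5604071895108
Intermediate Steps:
(1393405 - 115143*1)*(-1254722 - 3129412) = (1393405 - 115143)*(-4384134) = 1278262*(-4384134) = -5604071895108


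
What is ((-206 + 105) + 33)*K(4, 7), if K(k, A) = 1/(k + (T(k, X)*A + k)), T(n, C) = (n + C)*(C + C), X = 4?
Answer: -17/114 ≈ -0.14912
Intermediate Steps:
T(n, C) = 2*C*(C + n) (T(n, C) = (C + n)*(2*C) = 2*C*(C + n))
K(k, A) = 1/(2*k + A*(32 + 8*k)) (K(k, A) = 1/(k + ((2*4*(4 + k))*A + k)) = 1/(k + ((32 + 8*k)*A + k)) = 1/(k + (A*(32 + 8*k) + k)) = 1/(k + (k + A*(32 + 8*k))) = 1/(2*k + A*(32 + 8*k)))
((-206 + 105) + 33)*K(4, 7) = ((-206 + 105) + 33)*(1/(2*(4 + 4*7*(4 + 4)))) = (-101 + 33)*(1/(2*(4 + 4*7*8))) = -34/(4 + 224) = -34/228 = -68*1/456 = -17/114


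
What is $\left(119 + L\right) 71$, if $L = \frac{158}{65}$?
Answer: $\frac{560403}{65} \approx 8621.6$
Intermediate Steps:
$L = \frac{158}{65}$ ($L = 158 \cdot \frac{1}{65} = \frac{158}{65} \approx 2.4308$)
$\left(119 + L\right) 71 = \left(119 + \frac{158}{65}\right) 71 = \frac{7893}{65} \cdot 71 = \frac{560403}{65}$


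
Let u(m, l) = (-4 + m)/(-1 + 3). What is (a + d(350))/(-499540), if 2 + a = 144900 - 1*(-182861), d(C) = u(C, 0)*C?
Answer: -388309/499540 ≈ -0.77733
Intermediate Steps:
u(m, l) = -2 + m/2 (u(m, l) = (-4 + m)/2 = (-4 + m)*(½) = -2 + m/2)
d(C) = C*(-2 + C/2) (d(C) = (-2 + C/2)*C = C*(-2 + C/2))
a = 327759 (a = -2 + (144900 - 1*(-182861)) = -2 + (144900 + 182861) = -2 + 327761 = 327759)
(a + d(350))/(-499540) = (327759 + (½)*350*(-4 + 350))/(-499540) = (327759 + (½)*350*346)*(-1/499540) = (327759 + 60550)*(-1/499540) = 388309*(-1/499540) = -388309/499540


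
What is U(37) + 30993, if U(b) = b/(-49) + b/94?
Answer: 142752093/4606 ≈ 30993.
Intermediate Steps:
U(b) = -45*b/4606 (U(b) = b*(-1/49) + b*(1/94) = -b/49 + b/94 = -45*b/4606)
U(37) + 30993 = -45/4606*37 + 30993 = -1665/4606 + 30993 = 142752093/4606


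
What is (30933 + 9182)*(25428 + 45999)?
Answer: 2865294105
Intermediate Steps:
(30933 + 9182)*(25428 + 45999) = 40115*71427 = 2865294105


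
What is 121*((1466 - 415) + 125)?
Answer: 142296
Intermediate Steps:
121*((1466 - 415) + 125) = 121*(1051 + 125) = 121*1176 = 142296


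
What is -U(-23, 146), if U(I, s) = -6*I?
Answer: -138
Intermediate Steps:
-U(-23, 146) = -(-6)*(-23) = -1*138 = -138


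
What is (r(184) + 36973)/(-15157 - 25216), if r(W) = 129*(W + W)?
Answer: -84445/40373 ≈ -2.0916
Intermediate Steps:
r(W) = 258*W (r(W) = 129*(2*W) = 258*W)
(r(184) + 36973)/(-15157 - 25216) = (258*184 + 36973)/(-15157 - 25216) = (47472 + 36973)/(-40373) = 84445*(-1/40373) = -84445/40373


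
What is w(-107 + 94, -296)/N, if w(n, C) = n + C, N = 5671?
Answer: -309/5671 ≈ -0.054488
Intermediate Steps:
w(n, C) = C + n
w(-107 + 94, -296)/N = (-296 + (-107 + 94))/5671 = (-296 - 13)*(1/5671) = -309*1/5671 = -309/5671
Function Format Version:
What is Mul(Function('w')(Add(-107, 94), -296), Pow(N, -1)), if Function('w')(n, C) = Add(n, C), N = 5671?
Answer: Rational(-309, 5671) ≈ -0.054488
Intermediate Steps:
Function('w')(n, C) = Add(C, n)
Mul(Function('w')(Add(-107, 94), -296), Pow(N, -1)) = Mul(Add(-296, Add(-107, 94)), Pow(5671, -1)) = Mul(Add(-296, -13), Rational(1, 5671)) = Mul(-309, Rational(1, 5671)) = Rational(-309, 5671)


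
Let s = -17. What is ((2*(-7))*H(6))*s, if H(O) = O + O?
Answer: 2856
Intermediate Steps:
H(O) = 2*O
((2*(-7))*H(6))*s = ((2*(-7))*(2*6))*(-17) = -14*12*(-17) = -168*(-17) = 2856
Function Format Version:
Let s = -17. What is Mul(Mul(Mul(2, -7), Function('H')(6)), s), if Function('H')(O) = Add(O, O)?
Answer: 2856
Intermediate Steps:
Function('H')(O) = Mul(2, O)
Mul(Mul(Mul(2, -7), Function('H')(6)), s) = Mul(Mul(Mul(2, -7), Mul(2, 6)), -17) = Mul(Mul(-14, 12), -17) = Mul(-168, -17) = 2856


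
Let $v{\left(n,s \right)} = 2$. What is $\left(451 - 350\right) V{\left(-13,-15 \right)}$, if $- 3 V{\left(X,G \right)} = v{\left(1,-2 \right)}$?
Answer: $- \frac{202}{3} \approx -67.333$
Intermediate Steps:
$V{\left(X,G \right)} = - \frac{2}{3}$ ($V{\left(X,G \right)} = \left(- \frac{1}{3}\right) 2 = - \frac{2}{3}$)
$\left(451 - 350\right) V{\left(-13,-15 \right)} = \left(451 - 350\right) \left(- \frac{2}{3}\right) = 101 \left(- \frac{2}{3}\right) = - \frac{202}{3}$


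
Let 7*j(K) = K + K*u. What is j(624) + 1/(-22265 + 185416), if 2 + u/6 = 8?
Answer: 3766830295/1142057 ≈ 3298.3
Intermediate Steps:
u = 36 (u = -12 + 6*8 = -12 + 48 = 36)
j(K) = 37*K/7 (j(K) = (K + K*36)/7 = (K + 36*K)/7 = (37*K)/7 = 37*K/7)
j(624) + 1/(-22265 + 185416) = (37/7)*624 + 1/(-22265 + 185416) = 23088/7 + 1/163151 = 3766830295/1142057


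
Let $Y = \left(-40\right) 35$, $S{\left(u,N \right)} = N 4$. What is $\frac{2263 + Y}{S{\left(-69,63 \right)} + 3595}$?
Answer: $\frac{863}{3847} \approx 0.22433$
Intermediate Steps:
$S{\left(u,N \right)} = 4 N$
$Y = -1400$
$\frac{2263 + Y}{S{\left(-69,63 \right)} + 3595} = \frac{2263 - 1400}{4 \cdot 63 + 3595} = \frac{863}{252 + 3595} = \frac{863}{3847}$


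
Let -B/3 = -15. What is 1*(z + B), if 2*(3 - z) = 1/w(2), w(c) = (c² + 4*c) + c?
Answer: 1343/28 ≈ 47.964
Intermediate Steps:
B = 45 (B = -3*(-15) = 45)
w(c) = c² + 5*c
z = 83/28 (z = 3 - 1/(2*(5 + 2))/2 = 3 - 1/(2*(2*7)) = 3 - ½/14 = 3 - ½*1/14 = 3 - 1/28 = 83/28 ≈ 2.9643)
1*(z + B) = 1*(83/28 + 45) = 1*(1343/28) = 1343/28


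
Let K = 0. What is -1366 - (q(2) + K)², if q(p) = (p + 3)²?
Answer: -1991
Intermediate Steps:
q(p) = (3 + p)²
-1366 - (q(2) + K)² = -1366 - ((3 + 2)² + 0)² = -1366 - (5² + 0)² = -1366 - (25 + 0)² = -1366 - 1*25² = -1366 - 1*625 = -1366 - 625 = -1991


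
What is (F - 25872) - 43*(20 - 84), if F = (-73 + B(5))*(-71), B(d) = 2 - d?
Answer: -17724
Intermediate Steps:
F = 5396 (F = (-73 + (2 - 1*5))*(-71) = (-73 + (2 - 5))*(-71) = (-73 - 3)*(-71) = -76*(-71) = 5396)
(F - 25872) - 43*(20 - 84) = (5396 - 25872) - 43*(20 - 84) = -20476 - 43*(-64) = -20476 + 2752 = -17724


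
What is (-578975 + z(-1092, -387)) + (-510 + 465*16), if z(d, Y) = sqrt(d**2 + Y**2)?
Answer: -572045 + 3*sqrt(149137) ≈ -5.7089e+5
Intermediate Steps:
z(d, Y) = sqrt(Y**2 + d**2)
(-578975 + z(-1092, -387)) + (-510 + 465*16) = (-578975 + sqrt((-387)**2 + (-1092)**2)) + (-510 + 465*16) = (-578975 + sqrt(149769 + 1192464)) + (-510 + 7440) = (-578975 + sqrt(1342233)) + 6930 = (-578975 + 3*sqrt(149137)) + 6930 = -572045 + 3*sqrt(149137)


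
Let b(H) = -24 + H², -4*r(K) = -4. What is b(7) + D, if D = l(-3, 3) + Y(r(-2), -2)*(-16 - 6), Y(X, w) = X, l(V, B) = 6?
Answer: 9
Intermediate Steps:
r(K) = 1 (r(K) = -¼*(-4) = 1)
D = -16 (D = 6 + 1*(-16 - 6) = 6 + 1*(-22) = 6 - 22 = -16)
b(7) + D = (-24 + 7²) - 16 = (-24 + 49) - 16 = 25 - 16 = 9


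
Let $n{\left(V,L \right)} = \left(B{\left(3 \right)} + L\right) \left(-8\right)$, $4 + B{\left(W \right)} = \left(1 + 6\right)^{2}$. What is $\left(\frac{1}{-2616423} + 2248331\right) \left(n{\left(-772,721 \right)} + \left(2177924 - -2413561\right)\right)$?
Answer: $\frac{26973752032778604284}{2616423} \approx 1.0309 \cdot 10^{13}$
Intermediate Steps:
$B{\left(W \right)} = 45$ ($B{\left(W \right)} = -4 + \left(1 + 6\right)^{2} = -4 + 7^{2} = -4 + 49 = 45$)
$n{\left(V,L \right)} = -360 - 8 L$ ($n{\left(V,L \right)} = \left(45 + L\right) \left(-8\right) = -360 - 8 L$)
$\left(\frac{1}{-2616423} + 2248331\right) \left(n{\left(-772,721 \right)} + \left(2177924 - -2413561\right)\right) = \left(\frac{1}{-2616423} + 2248331\right) \left(\left(-360 - 5768\right) + \left(2177924 - -2413561\right)\right) = \left(- \frac{1}{2616423} + 2248331\right) \left(\left(-360 - 5768\right) + \left(2177924 + 2413561\right)\right) = \frac{5882584940012 \left(-6128 + 4591485\right)}{2616423} = \frac{5882584940012}{2616423} \cdot 4585357 = \frac{26973752032778604284}{2616423}$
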